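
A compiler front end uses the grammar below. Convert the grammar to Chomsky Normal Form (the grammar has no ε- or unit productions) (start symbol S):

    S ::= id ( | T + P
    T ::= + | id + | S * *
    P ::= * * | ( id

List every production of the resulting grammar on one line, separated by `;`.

Introduce a nonterminal for each terminal appearing in a rule of length ≥ 2: X1 → id, X2 → (, X3 → +, X4 → *.
Binarize each right-hand side of length ≥ 3 by chaining fresh nonterminals (Y1, Y2, …): affected rules were S → T X3 P; T → S X4 X4.

S ::= X1 X2 | T Y1; T ::= + | X1 X3 | S Y2; P ::= X4 X4 | X2 X1; X1 ::= id; X2 ::= (; X3 ::= +; X4 ::= *; Y1 ::= X3 P; Y2 ::= X4 X4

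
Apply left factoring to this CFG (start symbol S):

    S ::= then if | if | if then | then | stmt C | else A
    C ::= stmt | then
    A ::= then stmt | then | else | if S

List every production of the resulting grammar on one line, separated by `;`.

S has alternatives sharing prefix 'then': factor to S → then S' with S' → if | ε.
S has alternatives sharing prefix 'if': factor to S → if S'' with S'' → ε | then.
A has alternatives sharing prefix 'then': factor to A → then A' with A' → stmt | ε.

S ::= stmt C | else A | then S' | if S''; C ::= stmt | then; A ::= else | if S | then A'; S' ::= if | epsilon; S'' ::= epsilon | then; A' ::= stmt | epsilon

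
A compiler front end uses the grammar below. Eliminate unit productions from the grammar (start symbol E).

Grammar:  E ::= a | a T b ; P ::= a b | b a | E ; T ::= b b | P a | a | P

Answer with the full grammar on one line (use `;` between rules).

Unit pairs: P ⇒* {E}; T ⇒* {E, P}.
For each unit pair (A, B), copy every non-unit production of B to A, then drop all unit productions.

E ::= a | a T b; P ::= a | a T b | a b | b a; T ::= a | a T b | a b | b a | b b | P a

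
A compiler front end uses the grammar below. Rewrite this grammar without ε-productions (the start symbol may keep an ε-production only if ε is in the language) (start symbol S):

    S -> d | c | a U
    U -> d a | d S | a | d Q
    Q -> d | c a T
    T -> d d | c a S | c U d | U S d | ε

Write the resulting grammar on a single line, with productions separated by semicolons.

S -> d | c | a U; U -> d a | d S | a | d Q; Q -> d | c a T | c a; T -> d d | c a S | c U d | U S d

Nullable nonterminals: {T}.
ε ∉ L(G), so no ε-production is kept.
For each production, add variants omitting each subset of nullable occurrences: Q → c a T gives c a T | c a.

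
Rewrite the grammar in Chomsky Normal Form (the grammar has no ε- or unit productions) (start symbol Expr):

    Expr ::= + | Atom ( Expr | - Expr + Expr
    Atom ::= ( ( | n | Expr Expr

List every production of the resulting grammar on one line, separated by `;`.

Introduce a nonterminal for each terminal appearing in a rule of length ≥ 2: X1 → (, X2 → -, X3 → +.
Binarize each right-hand side of length ≥ 3 by chaining fresh nonterminals (Y1, Y2, …): affected rules were Expr → Atom X1 Expr; Expr → X2 Expr X3 Expr.

Expr ::= + | Atom Y1 | X2 Y2; Atom ::= X1 X1 | n | Expr Expr; X1 ::= (; X2 ::= -; X3 ::= +; Y1 ::= X1 Expr; Y2 ::= Expr Y3; Y3 ::= X3 Expr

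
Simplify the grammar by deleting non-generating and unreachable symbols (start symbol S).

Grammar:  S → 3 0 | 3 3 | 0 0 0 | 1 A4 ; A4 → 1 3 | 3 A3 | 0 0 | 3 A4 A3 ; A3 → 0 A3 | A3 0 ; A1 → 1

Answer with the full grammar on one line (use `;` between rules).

S → 3 0 | 3 3 | 0 0 0 | 1 A4; A4 → 1 3 | 0 0

Generating nonterminals: {A1, A4, S}.
Reachable from S after that: {A4, S}.
Removed useless symbols: {A1, A3} and every production mentioning them.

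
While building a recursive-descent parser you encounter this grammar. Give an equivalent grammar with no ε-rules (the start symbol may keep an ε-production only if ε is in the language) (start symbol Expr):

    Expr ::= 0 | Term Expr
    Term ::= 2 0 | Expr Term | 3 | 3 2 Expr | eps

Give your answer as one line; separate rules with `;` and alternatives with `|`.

Nullable set = {Term}.
ε ∉ L(G), so no ε-production is kept.
For each production, add variants omitting each subset of nullable occurrences: Term → Expr Term gives Expr Term | Expr.

Expr ::= 0 | Term Expr; Term ::= 2 0 | Expr Term | Expr | 3 | 3 2 Expr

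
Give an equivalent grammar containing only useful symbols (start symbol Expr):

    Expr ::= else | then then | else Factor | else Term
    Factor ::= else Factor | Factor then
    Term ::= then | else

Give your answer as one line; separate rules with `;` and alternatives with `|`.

Expr ::= else | then then | else Term; Term ::= then | else

Generating nonterminals: {Expr, Term}.
Reachable from Expr after that: {Expr, Term}.
Removed useless symbols: {Factor} and every production mentioning them.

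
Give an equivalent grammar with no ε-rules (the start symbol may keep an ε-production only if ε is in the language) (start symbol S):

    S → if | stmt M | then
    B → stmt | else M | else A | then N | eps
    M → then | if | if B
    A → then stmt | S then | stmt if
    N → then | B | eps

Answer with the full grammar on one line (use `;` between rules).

S → if | stmt M | then; B → stmt | else M | else A | then N | then; M → then | if | if B; A → then stmt | S then | stmt if; N → then | B

Nullable set = {B, N}.
ε ∉ L(G), so no ε-production is kept.
For each production, add variants omitting each subset of nullable occurrences: B → then N gives then N | then.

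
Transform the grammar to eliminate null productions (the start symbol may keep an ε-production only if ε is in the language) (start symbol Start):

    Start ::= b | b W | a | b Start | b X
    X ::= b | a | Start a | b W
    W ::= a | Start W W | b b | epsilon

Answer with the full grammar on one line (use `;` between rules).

The nullable symbols are {W}.
ε ∉ L(G), so no ε-production is kept.
For each production, add variants omitting each subset of nullable occurrences: W → Start W W gives Start W W | Start W | Start.

Start ::= b | b W | a | b Start | b X; X ::= b | a | Start a | b W; W ::= a | Start W W | Start W | Start | b b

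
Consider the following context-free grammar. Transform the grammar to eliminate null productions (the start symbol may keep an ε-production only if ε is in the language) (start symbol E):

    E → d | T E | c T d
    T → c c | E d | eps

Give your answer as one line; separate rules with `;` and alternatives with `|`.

Nullable set = {T}.
ε ∉ L(G), so no ε-production is kept.
For each production, add variants omitting each subset of nullable occurrences: E → c T d gives c T d | c d.

E → d | T E | c T d | c d; T → c c | E d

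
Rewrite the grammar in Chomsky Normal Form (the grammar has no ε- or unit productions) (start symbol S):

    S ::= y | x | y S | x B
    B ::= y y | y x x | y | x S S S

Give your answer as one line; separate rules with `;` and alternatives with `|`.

Introduce a nonterminal for each terminal appearing in a rule of length ≥ 2: X1 → y, X2 → x.
Binarize each right-hand side of length ≥ 3 by chaining fresh nonterminals (Y1, Y2, …): affected rules were B → X1 X2 X2; B → X2 S S S.

S ::= y | x | X1 S | X2 B; B ::= X1 X1 | X1 Y1 | y | X2 Y2; X1 ::= y; X2 ::= x; Y1 ::= X2 X2; Y2 ::= S Y3; Y3 ::= S S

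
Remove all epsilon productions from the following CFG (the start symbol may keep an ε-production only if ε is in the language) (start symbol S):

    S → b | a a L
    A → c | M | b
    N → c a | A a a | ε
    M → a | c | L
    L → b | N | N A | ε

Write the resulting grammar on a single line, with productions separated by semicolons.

S → b | a a L | a a; A → c | M | b; N → c a | A a a | a a; M → a | c | L; L → b | N | N A | A

The nullable symbols are {A, L, M, N}.
ε ∉ L(G), so no ε-production is kept.
For each production, add variants omitting each subset of nullable occurrences: S → a a L gives a a L | a a. N → A a a gives A a a | a a. L → N A gives N A | A.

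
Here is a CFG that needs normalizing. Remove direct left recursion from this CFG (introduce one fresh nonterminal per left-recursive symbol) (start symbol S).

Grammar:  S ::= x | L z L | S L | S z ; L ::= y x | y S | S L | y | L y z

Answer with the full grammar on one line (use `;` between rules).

S, L are directly left-recursive.
For S: α = {L, z}, β = {x, L z L}. Rewrite as S → β S' and S' → α S' | ε.
For L: α = {y z}, β = {y x, y S, S L, y}. Rewrite as L → β L' and L' → α L' | ε.

S ::= x S' | L z L S'; L ::= y x L' | y S L' | S L L' | y L'; S' ::= L S' | z S' | ε; L' ::= y z L' | ε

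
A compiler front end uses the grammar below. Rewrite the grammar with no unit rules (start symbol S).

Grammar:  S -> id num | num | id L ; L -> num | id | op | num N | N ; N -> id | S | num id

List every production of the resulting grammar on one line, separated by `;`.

S -> id num | num | id L; L -> num | id | op | num N | id num | id L | num id; N -> id num | num | id L | id | num id

Unit pairs: L ⇒* {N, S}; N ⇒* {S}.
For each unit pair (A, B), copy every non-unit production of B to A, then drop all unit productions.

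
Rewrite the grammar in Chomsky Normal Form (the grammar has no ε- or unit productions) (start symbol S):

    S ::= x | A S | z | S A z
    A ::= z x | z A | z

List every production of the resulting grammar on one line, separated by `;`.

Introduce a nonterminal for each terminal appearing in a rule of length ≥ 2: X1 → z, X2 → x.
Binarize each right-hand side of length ≥ 3 by chaining fresh nonterminals (Y1, Y2, …): affected rules were S → S A X1.

S ::= x | A S | z | S Y1; A ::= X1 X2 | X1 A | z; X1 ::= z; X2 ::= x; Y1 ::= A X1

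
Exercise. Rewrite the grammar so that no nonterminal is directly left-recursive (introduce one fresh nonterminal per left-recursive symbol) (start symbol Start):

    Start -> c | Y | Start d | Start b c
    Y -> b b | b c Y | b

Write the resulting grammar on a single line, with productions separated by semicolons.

Left recursion appears on Start.
For Start: α = {d, b c}, β = {c, Y}. Rewrite as Start → β Start1 and Start1 → α Start1 | ε.

Start -> c Start1 | Y Start1; Y -> b b | b c Y | b; Start1 -> d Start1 | b c Start1 | ε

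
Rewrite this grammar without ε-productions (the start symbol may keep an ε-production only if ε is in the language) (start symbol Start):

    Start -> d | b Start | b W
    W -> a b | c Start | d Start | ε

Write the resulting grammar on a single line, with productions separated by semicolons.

The nullable symbols are {W}.
ε ∉ L(G), so no ε-production is kept.
Add the nullable-subset variants: Start → b W gives b W | b.

Start -> d | b Start | b W | b; W -> a b | c Start | d Start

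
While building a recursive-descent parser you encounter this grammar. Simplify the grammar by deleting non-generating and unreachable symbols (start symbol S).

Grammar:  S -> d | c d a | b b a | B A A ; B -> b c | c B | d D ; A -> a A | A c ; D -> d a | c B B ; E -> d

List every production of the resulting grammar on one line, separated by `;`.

Generating nonterminals: {B, D, E, S}.
Reachable from S after that: {S}.
Removed useless symbols: {A, B, D, E} and every production mentioning them.

S -> d | c d a | b b a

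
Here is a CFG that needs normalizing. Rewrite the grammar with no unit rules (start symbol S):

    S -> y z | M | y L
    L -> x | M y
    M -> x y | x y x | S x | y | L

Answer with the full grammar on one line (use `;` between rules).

Unit pairs: M ⇒* {L}; S ⇒* {L, M}.
For each unit pair (A, B), copy every non-unit production of B to A, then drop all unit productions.

S -> x | M y | y z | y L | x y | x y x | S x | y; L -> x | M y; M -> x | M y | x y | x y x | S x | y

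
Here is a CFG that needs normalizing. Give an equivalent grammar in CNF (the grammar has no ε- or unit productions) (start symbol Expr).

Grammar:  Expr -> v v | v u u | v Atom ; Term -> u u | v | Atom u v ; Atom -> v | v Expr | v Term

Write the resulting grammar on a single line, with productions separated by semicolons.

Expr -> X1 X1 | X1 Y1 | X1 Atom; Term -> X2 X2 | v | Atom Y2; Atom -> v | X1 Expr | X1 Term; X1 -> v; X2 -> u; Y1 -> X2 X2; Y2 -> X2 X1

Introduce a nonterminal for each terminal appearing in a rule of length ≥ 2: X1 → v, X2 → u.
Binarize each right-hand side of length ≥ 3 by chaining fresh nonterminals (Y1, Y2, …): affected rules were Expr → X1 X2 X2; Term → Atom X2 X1.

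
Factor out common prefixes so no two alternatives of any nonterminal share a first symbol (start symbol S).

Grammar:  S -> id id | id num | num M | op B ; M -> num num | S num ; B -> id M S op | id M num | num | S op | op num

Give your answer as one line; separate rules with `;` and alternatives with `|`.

S -> num M | op B | id S'; M -> num num | S num; B -> num | S op | op num | id M B'; S' -> id | num; B' -> S op | num

S has alternatives sharing prefix 'id': factor to S → id S' with S' → id | num.
B has alternatives sharing prefix 'id M': factor to B → id M B' with B' → S op | num.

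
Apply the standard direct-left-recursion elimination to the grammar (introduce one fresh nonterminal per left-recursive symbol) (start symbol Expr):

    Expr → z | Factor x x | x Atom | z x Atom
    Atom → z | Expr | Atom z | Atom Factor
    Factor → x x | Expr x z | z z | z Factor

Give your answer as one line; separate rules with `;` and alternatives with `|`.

Expr → z | Factor x x | x Atom | z x Atom; Atom → z Atom1 | Expr Atom1; Factor → x x | Expr x z | z z | z Factor; Atom1 → z Atom1 | Factor Atom1 | ε

Left recursion appears on Atom.
For Atom: α = {z, Factor}, β = {z, Expr}. Rewrite as Atom → β Atom1 and Atom1 → α Atom1 | ε.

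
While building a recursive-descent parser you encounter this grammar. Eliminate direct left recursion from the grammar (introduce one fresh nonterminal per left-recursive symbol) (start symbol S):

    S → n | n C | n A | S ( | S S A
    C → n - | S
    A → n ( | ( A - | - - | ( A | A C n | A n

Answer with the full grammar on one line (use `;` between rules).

S, A are directly left-recursive.
For S: α = {(, S A}, β = {n, n C, n A}. Rewrite as S → β S' and S' → α S' | ε.
For A: α = {C n, n}, β = {n (, ( A -, - -, ( A}. Rewrite as A → β A' and A' → α A' | ε.

S → n S' | n C S' | n A S'; C → n - | S; A → n ( A' | ( A - A' | - - A' | ( A A'; S' → ( S' | S A S' | ε; A' → C n A' | n A' | ε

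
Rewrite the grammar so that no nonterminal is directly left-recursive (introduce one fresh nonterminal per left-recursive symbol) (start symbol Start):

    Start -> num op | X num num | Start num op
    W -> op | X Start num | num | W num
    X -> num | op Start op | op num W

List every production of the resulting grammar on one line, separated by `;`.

Start -> num op Start1 | X num num Start1; W -> op W1 | X Start num W1 | num W1; X -> num | op Start op | op num W; Start1 -> num op Start1 | epsilon; W1 -> num W1 | epsilon

Start, W are directly left-recursive.
For Start: α = {num op}, β = {num op, X num num}. Rewrite as Start → β Start1 and Start1 → α Start1 | ε.
For W: α = {num}, β = {op, X Start num, num}. Rewrite as W → β W1 and W1 → α W1 | ε.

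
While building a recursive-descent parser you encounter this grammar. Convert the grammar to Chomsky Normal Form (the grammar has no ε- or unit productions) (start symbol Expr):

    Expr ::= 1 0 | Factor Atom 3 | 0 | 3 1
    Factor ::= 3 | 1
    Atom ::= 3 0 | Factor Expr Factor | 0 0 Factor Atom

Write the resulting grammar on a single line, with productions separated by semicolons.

Introduce a nonterminal for each terminal appearing in a rule of length ≥ 2: X1 → 1, X2 → 0, X3 → 3.
Binarize each right-hand side of length ≥ 3 by chaining fresh nonterminals (Y1, Y2, …): affected rules were Expr → Factor Atom X3; Atom → Factor Expr Factor; Atom → X2 X2 Factor Atom.

Expr ::= X1 X2 | Factor Y1 | 0 | X3 X1; Factor ::= 3 | 1; Atom ::= X3 X2 | Factor Y2 | X2 Y3; X1 ::= 1; X2 ::= 0; X3 ::= 3; Y1 ::= Atom X3; Y2 ::= Expr Factor; Y3 ::= X2 Y4; Y4 ::= Factor Atom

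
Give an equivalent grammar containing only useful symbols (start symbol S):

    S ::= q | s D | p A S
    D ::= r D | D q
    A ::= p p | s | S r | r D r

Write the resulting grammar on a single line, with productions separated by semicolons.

S ::= q | p A S; A ::= p p | s | S r

Generating nonterminals: {A, S}.
Reachable from S after that: {A, S}.
Removed useless symbols: {D} and every production mentioning them.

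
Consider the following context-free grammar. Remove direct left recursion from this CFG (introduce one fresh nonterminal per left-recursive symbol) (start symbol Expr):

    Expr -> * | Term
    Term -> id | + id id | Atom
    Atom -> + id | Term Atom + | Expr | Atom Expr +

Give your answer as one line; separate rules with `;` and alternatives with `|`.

Expr -> * | Term; Term -> id | + id id | Atom; Atom -> + id Atom1 | Term Atom + Atom1 | Expr Atom1; Atom1 -> Expr + Atom1 | ε

Atom is directly left-recursive.
For Atom: α = {Expr +}, β = {+ id, Term Atom +, Expr}. Rewrite as Atom → β Atom1 and Atom1 → α Atom1 | ε.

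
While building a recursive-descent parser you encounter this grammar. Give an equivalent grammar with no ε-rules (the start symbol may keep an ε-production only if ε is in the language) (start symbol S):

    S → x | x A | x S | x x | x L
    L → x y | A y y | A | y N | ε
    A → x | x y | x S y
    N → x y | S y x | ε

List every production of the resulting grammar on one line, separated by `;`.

Nullable set = {L, N}.
ε ∉ L(G), so no ε-production is kept.
For each production, add variants omitting each subset of nullable occurrences: L → y N gives y N | y.

S → x | x A | x S | x x | x L; L → x y | A y y | A | y N | y; A → x | x y | x S y; N → x y | S y x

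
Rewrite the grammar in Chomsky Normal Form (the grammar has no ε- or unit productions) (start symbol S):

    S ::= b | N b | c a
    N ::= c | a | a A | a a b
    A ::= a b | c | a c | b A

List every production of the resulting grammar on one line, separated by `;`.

Introduce a nonterminal for each terminal appearing in a rule of length ≥ 2: X1 → b, X2 → c, X3 → a.
Binarize each right-hand side of length ≥ 3 by chaining fresh nonterminals (Y1, Y2, …): affected rules were N → X3 X3 X1.

S ::= b | N X1 | X2 X3; N ::= c | a | X3 A | X3 Y1; A ::= X3 X1 | c | X3 X2 | X1 A; X1 ::= b; X2 ::= c; X3 ::= a; Y1 ::= X3 X1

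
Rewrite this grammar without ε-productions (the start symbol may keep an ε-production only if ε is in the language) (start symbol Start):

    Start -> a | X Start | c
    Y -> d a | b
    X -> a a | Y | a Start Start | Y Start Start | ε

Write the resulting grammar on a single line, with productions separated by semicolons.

Start -> a | X Start | c; Y -> d a | b; X -> a a | Y | a Start Start | Y Start Start

Nullable set = {X}.
ε ∉ L(G), so no ε-production is kept.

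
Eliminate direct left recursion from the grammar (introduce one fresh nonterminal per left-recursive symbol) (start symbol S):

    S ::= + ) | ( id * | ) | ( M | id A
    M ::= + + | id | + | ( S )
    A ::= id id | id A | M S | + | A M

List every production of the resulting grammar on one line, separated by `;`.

A is directly left-recursive.
For A: α = {M}, β = {id id, id A, M S, +}. Rewrite as A → β A' and A' → α A' | ε.

S ::= + ) | ( id * | ) | ( M | id A; M ::= + + | id | + | ( S ); A ::= id id A' | id A A' | M S A' | + A'; A' ::= M A' | ε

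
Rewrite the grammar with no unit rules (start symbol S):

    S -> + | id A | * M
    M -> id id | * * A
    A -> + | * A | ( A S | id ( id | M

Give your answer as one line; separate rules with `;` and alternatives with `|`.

Unit pairs: A ⇒* {M}.
For each unit pair (A, B), copy every non-unit production of B to A, then drop all unit productions.

S -> + | id A | * M; M -> id id | * * A; A -> + | * A | ( A S | id ( id | id id | * * A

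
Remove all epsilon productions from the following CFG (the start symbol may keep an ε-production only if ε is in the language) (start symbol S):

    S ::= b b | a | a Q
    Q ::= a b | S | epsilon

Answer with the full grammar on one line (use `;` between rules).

The nullable symbols are {Q}.
ε ∉ L(G), so no ε-production is kept.

S ::= b b | a | a Q; Q ::= a b | S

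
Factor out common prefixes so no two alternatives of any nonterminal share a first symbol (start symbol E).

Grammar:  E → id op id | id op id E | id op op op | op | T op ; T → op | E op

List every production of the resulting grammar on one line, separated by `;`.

E has alternatives sharing prefix 'id op': factor to E → id op E' with E' → id | id E | op op.
E' has alternatives sharing prefix 'id': factor to E' → id E'' with E'' → ε | E.

E → op | T op | id op E'; T → op | E op; E' → op op | id E''; E'' → ε | E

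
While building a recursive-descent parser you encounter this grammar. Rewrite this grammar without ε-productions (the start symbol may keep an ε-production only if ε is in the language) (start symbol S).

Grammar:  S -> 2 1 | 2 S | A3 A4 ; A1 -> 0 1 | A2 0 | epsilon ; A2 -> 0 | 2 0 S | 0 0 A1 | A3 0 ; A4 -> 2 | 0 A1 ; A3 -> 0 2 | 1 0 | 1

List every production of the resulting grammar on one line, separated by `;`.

Nullable nonterminals: {A1}.
ε ∉ L(G), so no ε-production is kept.
For each production, add variants omitting each subset of nullable occurrences: A2 → 0 0 A1 gives 0 0 A1 | 0 0. A4 → 0 A1 gives 0 A1 | 0.

S -> 2 1 | 2 S | A3 A4; A1 -> 0 1 | A2 0; A2 -> 0 | 2 0 S | 0 0 A1 | 0 0 | A3 0; A4 -> 2 | 0 A1 | 0; A3 -> 0 2 | 1 0 | 1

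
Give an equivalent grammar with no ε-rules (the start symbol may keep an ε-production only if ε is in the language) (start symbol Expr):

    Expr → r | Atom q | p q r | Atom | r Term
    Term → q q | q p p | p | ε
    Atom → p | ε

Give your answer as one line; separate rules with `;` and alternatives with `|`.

Expr → r | Atom q | q | p q r | Atom | r Term | ε; Term → q q | q p p | p; Atom → p

The nullable symbols are {Atom, Expr, Term}.
ε ∈ L(G) since Expr is nullable, so keep Expr → ε.
Add the nullable-subset variants: Expr → Atom q gives Atom q | q.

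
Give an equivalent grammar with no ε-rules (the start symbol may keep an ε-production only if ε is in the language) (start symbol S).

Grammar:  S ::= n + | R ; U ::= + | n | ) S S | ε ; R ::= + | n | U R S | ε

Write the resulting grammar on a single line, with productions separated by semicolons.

Nullable nonterminals: {R, S, U}.
ε ∈ L(G) since S is nullable, so keep S → ε.
For each production, add variants omitting each subset of nullable occurrences: U → ) S S gives ) S S | ) S | ). R → U R S gives U R S | U R | U S | U | R S | S.

S ::= n + | R | ε; U ::= + | n | ) S S | ) S | ); R ::= + | n | U R S | U R | U S | U | R S | S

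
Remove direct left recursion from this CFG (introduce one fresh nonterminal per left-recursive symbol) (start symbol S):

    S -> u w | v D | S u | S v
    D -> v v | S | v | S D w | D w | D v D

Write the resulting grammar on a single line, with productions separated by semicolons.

S -> u w S' | v D S'; D -> v v D' | S D' | v D' | S D w D'; S' -> u S' | v S' | epsilon; D' -> w D' | v D D' | epsilon

S, D are directly left-recursive.
For S: α = {u, v}, β = {u w, v D}. Rewrite as S → β S' and S' → α S' | ε.
For D: α = {w, v D}, β = {v v, S, v, S D w}. Rewrite as D → β D' and D' → α D' | ε.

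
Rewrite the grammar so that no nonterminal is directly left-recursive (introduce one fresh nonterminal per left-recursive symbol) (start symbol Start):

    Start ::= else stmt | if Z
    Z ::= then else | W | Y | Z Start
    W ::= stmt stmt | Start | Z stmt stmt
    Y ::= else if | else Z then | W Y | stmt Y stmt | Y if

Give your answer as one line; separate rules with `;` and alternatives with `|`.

Start ::= else stmt | if Z; Z ::= then else Z1 | W Z1 | Y Z1; W ::= stmt stmt | Start | Z stmt stmt; Y ::= else if Y1 | else Z then Y1 | W Y Y1 | stmt Y stmt Y1; Z1 ::= Start Z1 | ε; Y1 ::= if Y1 | ε

Directly left-recursive nonterminals: Z, Y.
For Z: α = {Start}, β = {then else, W, Y}. Rewrite as Z → β Z1 and Z1 → α Z1 | ε.
For Y: α = {if}, β = {else if, else Z then, W Y, stmt Y stmt}. Rewrite as Y → β Y1 and Y1 → α Y1 | ε.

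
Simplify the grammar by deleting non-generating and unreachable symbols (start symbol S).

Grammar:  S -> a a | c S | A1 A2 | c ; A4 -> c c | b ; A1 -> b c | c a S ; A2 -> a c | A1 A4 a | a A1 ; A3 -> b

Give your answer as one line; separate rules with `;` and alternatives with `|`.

Generating nonterminals: {A1, A2, A3, A4, S}.
Reachable from S after that: {A1, A2, A4, S}.
Removed useless symbols: {A3} and every production mentioning them.

S -> a a | c S | A1 A2 | c; A4 -> c c | b; A1 -> b c | c a S; A2 -> a c | A1 A4 a | a A1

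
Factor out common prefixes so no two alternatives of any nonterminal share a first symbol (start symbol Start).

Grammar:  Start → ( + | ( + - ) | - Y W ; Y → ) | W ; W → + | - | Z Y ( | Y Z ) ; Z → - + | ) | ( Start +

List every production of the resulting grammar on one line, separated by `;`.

Start → - Y W | ( + Start1; Y → ) | W; W → + | - | Z Y ( | Y Z ); Z → - + | ) | ( Start +; Start1 → ε | - )

Start has alternatives sharing prefix '( +': factor to Start → ( + Start1 with Start1 → ε | - ).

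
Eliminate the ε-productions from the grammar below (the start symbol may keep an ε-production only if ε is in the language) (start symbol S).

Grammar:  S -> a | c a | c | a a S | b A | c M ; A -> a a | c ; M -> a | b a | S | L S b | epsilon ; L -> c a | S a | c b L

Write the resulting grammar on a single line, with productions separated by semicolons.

The nullable symbols are {M}.
ε ∉ L(G), so no ε-production is kept.

S -> a | c a | c | a a S | b A | c M; A -> a a | c; M -> a | b a | S | L S b; L -> c a | S a | c b L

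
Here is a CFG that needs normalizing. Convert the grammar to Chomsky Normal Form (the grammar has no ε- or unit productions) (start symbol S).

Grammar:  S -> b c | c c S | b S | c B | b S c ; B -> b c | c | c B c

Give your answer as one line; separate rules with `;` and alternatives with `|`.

S -> X1 X2 | X2 Y1 | X1 S | X2 B | X1 Y2; B -> X1 X2 | c | X2 Y3; X1 -> b; X2 -> c; Y1 -> X2 S; Y2 -> S X2; Y3 -> B X2

Introduce a nonterminal for each terminal appearing in a rule of length ≥ 2: X1 → b, X2 → c.
Binarize each right-hand side of length ≥ 3 by chaining fresh nonterminals (Y1, Y2, …): affected rules were S → X2 X2 S; S → X1 S X2; B → X2 B X2.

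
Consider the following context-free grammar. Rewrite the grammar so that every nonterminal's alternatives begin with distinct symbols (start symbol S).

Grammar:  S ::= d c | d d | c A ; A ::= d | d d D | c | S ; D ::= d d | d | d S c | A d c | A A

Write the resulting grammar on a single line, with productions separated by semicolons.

S has alternatives sharing prefix 'd': factor to S → d S' with S' → c | d.
A has alternatives sharing prefix 'd': factor to A → d A' with A' → ε | d D.
D has alternatives sharing prefix 'd': factor to D → d D' with D' → d | ε | S c.
D has alternatives sharing prefix 'A': factor to D → A D'' with D'' → d c | A.

S ::= c A | d S'; A ::= c | S | d A'; D ::= d D' | A D''; S' ::= c | d; A' ::= ε | d D; D' ::= d | ε | S c; D'' ::= d c | A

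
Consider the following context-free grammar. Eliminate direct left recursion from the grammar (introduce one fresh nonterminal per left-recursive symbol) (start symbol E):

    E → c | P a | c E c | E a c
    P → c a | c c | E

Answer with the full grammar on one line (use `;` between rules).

Directly left-recursive nonterminal: E.
For E: α = {a c}, β = {c, P a, c E c}. Rewrite as E → β E' and E' → α E' | ε.

E → c E' | P a E' | c E c E'; P → c a | c c | E; E' → a c E' | ε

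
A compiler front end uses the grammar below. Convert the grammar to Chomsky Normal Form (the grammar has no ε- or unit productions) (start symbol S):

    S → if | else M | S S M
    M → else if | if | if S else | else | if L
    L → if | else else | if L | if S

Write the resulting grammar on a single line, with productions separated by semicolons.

Introduce a nonterminal for each terminal appearing in a rule of length ≥ 2: X1 → else, X2 → if.
Binarize each right-hand side of length ≥ 3 by chaining fresh nonterminals (Y1, Y2, …): affected rules were S → S S M; M → X2 S X1.

S → if | X1 M | S Y1; M → X1 X2 | if | X2 Y2 | else | X2 L; L → if | X1 X1 | X2 L | X2 S; X1 → else; X2 → if; Y1 → S M; Y2 → S X1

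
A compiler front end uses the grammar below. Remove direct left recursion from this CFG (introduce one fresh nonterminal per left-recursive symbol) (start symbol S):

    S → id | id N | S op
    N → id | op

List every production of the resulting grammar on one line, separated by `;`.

Directly left-recursive nonterminal: S.
For S: α = {op}, β = {id, id N}. Rewrite as S → β S' and S' → α S' | ε.

S → id S' | id N S'; N → id | op; S' → op S' | ε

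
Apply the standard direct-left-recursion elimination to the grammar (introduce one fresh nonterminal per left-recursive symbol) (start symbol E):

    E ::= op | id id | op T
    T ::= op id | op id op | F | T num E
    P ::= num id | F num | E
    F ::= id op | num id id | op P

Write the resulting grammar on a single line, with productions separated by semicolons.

Directly left-recursive nonterminal: T.
For T: α = {num E}, β = {op id, op id op, F}. Rewrite as T → β T' and T' → α T' | ε.

E ::= op | id id | op T; T ::= op id T' | op id op T' | F T'; P ::= num id | F num | E; F ::= id op | num id id | op P; T' ::= num E T' | ε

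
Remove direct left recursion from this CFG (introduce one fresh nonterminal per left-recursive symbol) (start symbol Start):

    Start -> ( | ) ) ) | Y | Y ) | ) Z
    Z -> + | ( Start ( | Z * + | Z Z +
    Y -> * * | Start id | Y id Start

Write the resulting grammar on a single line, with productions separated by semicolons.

Start -> ( | ) ) ) | Y | Y ) | ) Z; Z -> + Z1 | ( Start ( Z1; Y -> * * Y1 | Start id Y1; Z1 -> * + Z1 | Z + Z1 | ε; Y1 -> id Start Y1 | ε

Directly left-recursive nonterminals: Z, Y.
For Z: α = {* +, Z +}, β = {+, ( Start (}. Rewrite as Z → β Z1 and Z1 → α Z1 | ε.
For Y: α = {id Start}, β = {* *, Start id}. Rewrite as Y → β Y1 and Y1 → α Y1 | ε.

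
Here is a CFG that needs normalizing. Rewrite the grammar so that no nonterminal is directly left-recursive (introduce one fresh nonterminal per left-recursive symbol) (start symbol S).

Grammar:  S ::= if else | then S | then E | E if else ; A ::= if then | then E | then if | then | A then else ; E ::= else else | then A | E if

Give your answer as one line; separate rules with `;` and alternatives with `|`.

S ::= if else | then S | then E | E if else; A ::= if then A' | then E A' | then if A' | then A'; E ::= else else E' | then A E'; A' ::= then else A' | ε; E' ::= if E' | ε

A, E are directly left-recursive.
For A: α = {then else}, β = {if then, then E, then if, then}. Rewrite as A → β A' and A' → α A' | ε.
For E: α = {if}, β = {else else, then A}. Rewrite as E → β E' and E' → α E' | ε.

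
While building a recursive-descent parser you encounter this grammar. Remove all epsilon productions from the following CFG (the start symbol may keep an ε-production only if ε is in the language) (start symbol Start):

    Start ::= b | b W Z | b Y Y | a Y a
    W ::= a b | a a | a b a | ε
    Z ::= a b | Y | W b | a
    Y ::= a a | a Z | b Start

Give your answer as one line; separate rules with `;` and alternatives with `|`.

Nullable nonterminals: {W}.
ε ∉ L(G), so no ε-production is kept.
Expand every rule over subsets of its nullable positions: Start → b W Z gives b W Z | b Z. Z → W b gives W b | b.

Start ::= b | b W Z | b Z | b Y Y | a Y a; W ::= a b | a a | a b a; Z ::= a b | Y | W b | b | a; Y ::= a a | a Z | b Start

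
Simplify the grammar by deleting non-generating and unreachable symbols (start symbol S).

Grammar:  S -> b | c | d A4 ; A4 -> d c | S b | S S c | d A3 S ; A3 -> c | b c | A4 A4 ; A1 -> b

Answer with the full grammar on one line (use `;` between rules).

Generating nonterminals: {A1, A3, A4, S}.
Reachable from S after that: {A3, A4, S}.
Removed useless symbols: {A1} and every production mentioning them.

S -> b | c | d A4; A4 -> d c | S b | S S c | d A3 S; A3 -> c | b c | A4 A4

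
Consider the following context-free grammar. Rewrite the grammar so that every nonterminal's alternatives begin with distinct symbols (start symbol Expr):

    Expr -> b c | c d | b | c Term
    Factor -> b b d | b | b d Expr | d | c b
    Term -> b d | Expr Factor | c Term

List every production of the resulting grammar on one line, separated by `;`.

Expr -> b Expr1 | c Expr2; Factor -> d | c b | b Factor1; Term -> b d | Expr Factor | c Term; Expr1 -> c | eps; Expr2 -> d | Term; Factor1 -> b d | eps | d Expr

Expr has alternatives sharing prefix 'b': factor to Expr → b Expr1 with Expr1 → c | ε.
Expr has alternatives sharing prefix 'c': factor to Expr → c Expr2 with Expr2 → d | Term.
Factor has alternatives sharing prefix 'b': factor to Factor → b Factor1 with Factor1 → b d | ε | d Expr.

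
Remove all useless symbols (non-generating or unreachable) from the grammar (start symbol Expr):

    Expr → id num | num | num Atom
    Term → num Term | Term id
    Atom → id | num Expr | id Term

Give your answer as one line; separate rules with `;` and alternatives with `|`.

Expr → id num | num | num Atom; Atom → id | num Expr

Generating nonterminals: {Atom, Expr}.
Reachable from Expr after that: {Atom, Expr}.
Removed useless symbols: {Term} and every production mentioning them.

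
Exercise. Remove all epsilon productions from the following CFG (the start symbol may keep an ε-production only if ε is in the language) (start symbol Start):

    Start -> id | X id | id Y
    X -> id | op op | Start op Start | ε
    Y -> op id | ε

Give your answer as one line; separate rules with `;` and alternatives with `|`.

Start -> id | X id | id Y; X -> id | op op | Start op Start; Y -> op id

Nullable set = {X, Y}.
ε ∉ L(G), so no ε-production is kept.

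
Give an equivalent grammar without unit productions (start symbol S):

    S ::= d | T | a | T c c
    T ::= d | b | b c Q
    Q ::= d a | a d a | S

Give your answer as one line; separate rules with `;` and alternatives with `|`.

Unit pairs: Q ⇒* {S, T}; S ⇒* {T}.
For each unit pair (A, B), copy every non-unit production of B to A, then drop all unit productions.

S ::= d | a | T c c | b | b c Q; T ::= d | b | b c Q; Q ::= d | a | T c c | d a | a d a | b | b c Q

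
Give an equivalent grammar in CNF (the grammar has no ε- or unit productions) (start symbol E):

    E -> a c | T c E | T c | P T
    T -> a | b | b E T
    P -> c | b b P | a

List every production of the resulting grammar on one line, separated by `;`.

Introduce a nonterminal for each terminal appearing in a rule of length ≥ 2: X1 → a, X2 → c, X3 → b.
Binarize each right-hand side of length ≥ 3 by chaining fresh nonterminals (Y1, Y2, …): affected rules were E → T X2 E; T → X3 E T; P → X3 X3 P.

E -> X1 X2 | T Y1 | T X2 | P T; T -> a | b | X3 Y2; P -> c | X3 Y3 | a; X1 -> a; X2 -> c; X3 -> b; Y1 -> X2 E; Y2 -> E T; Y3 -> X3 P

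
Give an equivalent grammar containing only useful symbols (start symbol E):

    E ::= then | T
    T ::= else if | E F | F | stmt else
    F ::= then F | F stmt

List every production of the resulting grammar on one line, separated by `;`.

E ::= then | T; T ::= else if | stmt else

Generating nonterminals: {E, T}.
Reachable from E after that: {E, T}.
Removed useless symbols: {F} and every production mentioning them.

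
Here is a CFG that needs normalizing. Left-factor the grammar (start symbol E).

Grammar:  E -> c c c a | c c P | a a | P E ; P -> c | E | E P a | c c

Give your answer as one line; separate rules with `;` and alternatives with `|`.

E has alternatives sharing prefix 'c c': factor to E → c c E' with E' → c a | P.
P has alternatives sharing prefix 'c': factor to P → c P' with P' → ε | c.
P has alternatives sharing prefix 'E': factor to P → E P'' with P'' → ε | P a.

E -> a a | P E | c c E'; P -> c P' | E P''; E' -> c a | P; P' -> ε | c; P'' -> ε | P a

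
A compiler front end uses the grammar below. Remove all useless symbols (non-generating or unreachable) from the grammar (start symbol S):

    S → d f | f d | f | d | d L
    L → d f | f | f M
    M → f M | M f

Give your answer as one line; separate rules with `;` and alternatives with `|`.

Generating nonterminals: {L, S}.
Reachable from S after that: {L, S}.
Removed useless symbols: {M} and every production mentioning them.

S → d f | f d | f | d | d L; L → d f | f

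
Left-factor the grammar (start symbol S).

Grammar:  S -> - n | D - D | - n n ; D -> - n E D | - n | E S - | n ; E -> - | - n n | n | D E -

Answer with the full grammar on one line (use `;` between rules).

S has alternatives sharing prefix '- n': factor to S → - n S' with S' → ε | n.
D has alternatives sharing prefix '- n': factor to D → - n D' with D' → E D | ε.
E has alternatives sharing prefix '-': factor to E → - E' with E' → ε | n n.

S -> D - D | - n S'; D -> E S - | n | - n D'; E -> n | D E - | - E'; S' -> epsilon | n; D' -> E D | epsilon; E' -> epsilon | n n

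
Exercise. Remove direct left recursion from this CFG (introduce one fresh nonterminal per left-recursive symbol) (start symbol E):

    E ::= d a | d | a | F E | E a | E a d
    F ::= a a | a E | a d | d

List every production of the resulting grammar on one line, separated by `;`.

E is directly left-recursive.
For E: α = {a, a d}, β = {d a, d, a, F E}. Rewrite as E → β E' and E' → α E' | ε.

E ::= d a E' | d E' | a E' | F E E'; F ::= a a | a E | a d | d; E' ::= a E' | a d E' | eps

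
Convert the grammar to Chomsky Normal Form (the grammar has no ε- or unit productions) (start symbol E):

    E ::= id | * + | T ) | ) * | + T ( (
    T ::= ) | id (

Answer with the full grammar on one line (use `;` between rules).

Introduce a nonterminal for each terminal appearing in a rule of length ≥ 2: X1 → *, X2 → +, X3 → ), X4 → (, X5 → id.
Binarize each right-hand side of length ≥ 3 by chaining fresh nonterminals (Y1, Y2, …): affected rules were E → X2 T X4 X4.

E ::= id | X1 X2 | T X3 | X3 X1 | X2 Y1; T ::= ) | X5 X4; X1 ::= *; X2 ::= +; X3 ::= ); X4 ::= (; X5 ::= id; Y1 ::= T Y2; Y2 ::= X4 X4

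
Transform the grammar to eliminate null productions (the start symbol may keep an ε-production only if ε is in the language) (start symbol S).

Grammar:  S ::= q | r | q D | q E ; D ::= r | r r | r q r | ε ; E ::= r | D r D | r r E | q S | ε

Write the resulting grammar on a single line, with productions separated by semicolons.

The nullable symbols are {D, E}.
ε ∉ L(G), so no ε-production is kept.
Expand every rule over subsets of its nullable positions: E → D r D gives D r D | D r | r D. E → r r E gives r r E | r r.

S ::= q | r | q D | q E; D ::= r | r r | r q r; E ::= r | D r D | D r | r D | r r E | r r | q S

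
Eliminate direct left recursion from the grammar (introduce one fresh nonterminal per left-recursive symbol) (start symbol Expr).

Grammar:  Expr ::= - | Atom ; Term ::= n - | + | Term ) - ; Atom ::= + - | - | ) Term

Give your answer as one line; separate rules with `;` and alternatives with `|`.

Left recursion appears on Term.
For Term: α = {) -}, β = {n -, +}. Rewrite as Term → β Term1 and Term1 → α Term1 | ε.

Expr ::= - | Atom; Term ::= n - Term1 | + Term1; Atom ::= + - | - | ) Term; Term1 ::= ) - Term1 | ε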